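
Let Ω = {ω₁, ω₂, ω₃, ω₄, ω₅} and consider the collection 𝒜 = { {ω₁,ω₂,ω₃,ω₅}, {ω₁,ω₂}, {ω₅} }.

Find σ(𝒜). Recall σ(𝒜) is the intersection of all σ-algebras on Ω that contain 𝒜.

Begin from { {}, {ω₅}, {ω₁,ω₂}, {ω₁,ω₂,ω₃,ω₅}, Ω } (that is, 𝒜 plus ∅ and Ω).
Round 1. New:
  {ω₄}  = {ω₁,ω₂,ω₃,ω₅}ᶜ
  {ω₁,ω₂,ω₅}  = {ω₁,ω₂} ∪ {ω₅}
  {ω₃,ω₄,ω₅}  = {ω₁,ω₂}ᶜ
  {ω₁,ω₂,ω₃,ω₄}  = {ω₅}ᶜ
  — 9 sets.
Round 2 (4 new):
  {ω₃,ω₄}  = {ω₁,ω₂,ω₅}ᶜ
  {ω₄,ω₅}  = {ω₅} ∪ {ω₄}
  {ω₁,ω₂,ω₄}  = {ω₁,ω₂} ∪ {ω₄}
  {ω₁,ω₂,ω₄,ω₅}  = {ω₁,ω₂,ω₅} ∪ {ω₄}
  — 13 sets.
Round 3: +3 →
  {ω₃}  = {ω₁,ω₂,ω₄,ω₅}ᶜ
  {ω₃,ω₅}  = {ω₁,ω₂,ω₄}ᶜ
  {ω₁,ω₂,ω₃}  = {ω₄,ω₅}ᶜ
  — 16 sets.
Round 4: already closed under ᶜ and ∪.

|σ(𝒜)| = 16.  σ(𝒜) = { {}, {ω₃}, {ω₄}, {ω₅}, {ω₁,ω₂}, {ω₃,ω₄}, {ω₃,ω₅}, {ω₄,ω₅}, {ω₁,ω₂,ω₃}, {ω₁,ω₂,ω₄}, {ω₁,ω₂,ω₅}, {ω₃,ω₄,ω₅}, {ω₁,ω₂,ω₃,ω₄}, {ω₁,ω₂,ω₃,ω₅}, {ω₁,ω₂,ω₄,ω₅}, Ω }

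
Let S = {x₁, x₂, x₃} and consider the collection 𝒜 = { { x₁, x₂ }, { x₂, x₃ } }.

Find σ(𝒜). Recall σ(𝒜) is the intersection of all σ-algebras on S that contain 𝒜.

Seed the family with 𝒜 together with ∅ and S: { {}, { x₁, x₂ }, { x₂, x₃ }, S }.
Round 1 adds 2:
  { x₁ }  = complement { x₂, x₃ }
  { x₃ }  = complement { x₁, x₂ }
  [6 total]
Round 2 adds 1:
  { x₁, x₃ }  = { x₃ } ∪ { x₁ }
  [7 total]
Round 3. New:
  { x₂ }  = complement { x₁, x₃ }
  [8 total]
Round 4: no new sets; the family is a σ-algebra.

|σ(𝒜)| = 8.  σ(𝒜) = { {}, { x₁ }, { x₂ }, { x₃ }, { x₁, x₂ }, { x₁, x₃ }, { x₂, x₃ }, S }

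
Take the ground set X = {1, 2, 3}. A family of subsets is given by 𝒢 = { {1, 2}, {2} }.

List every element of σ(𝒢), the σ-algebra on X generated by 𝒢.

σ(𝒢) = { ∅, {1}, {2}, {3}, {1, 2}, {1, 3}, {2, 3}, X }

Check:
Initial family (4 sets): { ∅, {2}, {1, 2}, X }.
Pass 1: +2 →
  {3}  = complement {1, 2}
  {1, 3}  = complement {2}
  [6 total]
Pass 2 (1 new):
  {2, 3}  = {3} ∪ {2}
  [7 total]
Pass 3 (1 new):
  {1}  = complement {2, 3}
  [8 total]
Pass 4 adds nothing — fixpoint reached.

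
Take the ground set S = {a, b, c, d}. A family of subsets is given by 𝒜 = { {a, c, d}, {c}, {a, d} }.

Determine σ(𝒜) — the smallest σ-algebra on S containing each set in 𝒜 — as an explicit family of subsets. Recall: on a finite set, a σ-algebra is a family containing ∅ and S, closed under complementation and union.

Start: 𝒜 ∪ {∅, S} = { ∅, {c}, {a, d}, {a, c, d}, S }.
Step 1 adds 3:
  {b}  = S∖{a, c, d}
  {b, c}  = S∖{a, d}
  {a, b, d}  = S∖{c}
  |family| = 8
Step 2: stable.

|σ(𝒜)| = 8.  σ(𝒜) = { ∅, {b}, {c}, {a, d}, {b, c}, {a, b, d}, {a, c, d}, S }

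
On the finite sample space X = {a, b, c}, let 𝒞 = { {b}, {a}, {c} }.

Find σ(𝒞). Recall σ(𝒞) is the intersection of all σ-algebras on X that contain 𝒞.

Start: 𝒞 ∪ {∅, X} = { ∅, {a}, {b}, {c}, X }.
Iteration 1: +3 →
  {a, b}  = X∖{c}
  {a, c}  = X∖{b}
  {b, c}  = X∖{a}
  (now 8)
Iteration 2 adds nothing — fixpoint reached.

σ(𝒞) = { ∅, {a}, {b}, {c}, {a, b}, {a, c}, {b, c}, X }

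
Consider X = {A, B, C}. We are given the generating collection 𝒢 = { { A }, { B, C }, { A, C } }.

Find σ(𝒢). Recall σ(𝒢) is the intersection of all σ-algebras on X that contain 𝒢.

Initial family (5 sets): { {  }, { A }, { A, C }, { B, C }, X }.
Step 1 (1 new):
  { B }  = { A, C }ᶜ
  |family| = 6
Step 2 (1 new):
  { A, B }  = { B } ∪ { A }
  |family| = 7
Step 3: 1 new —
  { C }  = { A, B }ᶜ
  |family| = 8
Step 4: closed — nothing new.

σ(𝒢) = { {  }, { A }, { B }, { C }, { A, B }, { A, C }, { B, C }, X }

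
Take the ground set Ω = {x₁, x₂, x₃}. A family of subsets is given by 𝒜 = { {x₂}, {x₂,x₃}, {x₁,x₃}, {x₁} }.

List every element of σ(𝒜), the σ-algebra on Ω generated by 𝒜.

Answer: σ(𝒜) = { {}, {x₁}, {x₂}, {x₃}, {x₁,x₂}, {x₁,x₃}, {x₂,x₃}, Ω }

Working:
Take S₀ = 𝒜 ∪ {∅, Ω} = { {}, {x₁}, {x₂}, {x₁,x₃}, {x₂,x₃}, Ω }.
Round 1 (1 new):
  {x₁,x₂}  = {x₂} ∪ {x₁}
  [7 total]
Round 2. New:
  {x₃}  = ᶜ of {x₁,x₂}
  [8 total]
Round 3: closed — nothing new.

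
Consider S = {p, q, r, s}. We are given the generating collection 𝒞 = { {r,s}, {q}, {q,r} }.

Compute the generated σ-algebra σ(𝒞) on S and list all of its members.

σ(𝒞) (16 sets): { {}, {p}, {q}, {r}, {s}, {p,q}, {p,r}, {p,s}, {q,r}, {q,s}, {r,s}, {p,q,r}, {p,q,s}, {p,r,s}, {q,r,s}, S }

Check:
Initial family (5 sets): { {}, {q}, {q,r}, {r,s}, S }.
Pass 1: 4 new —
  {p,q}  = S∖{r,s}
  {p,s}  = S∖{q,r}
  {p,r,s}  = S∖{q}
  {q,r,s}  = {r,s} ∪ {q,r}
  — 9 sets.
Pass 2: +3 →
  {p}  = S∖{q,r,s}
  {p,q,r}  = {p,q} ∪ {q,r}
  {p,q,s}  = {p,q} ∪ {p,s}
  — 12 sets.
Pass 3. New:
  {r}  = S∖{p,q,s}
  {s}  = S∖{p,q,r}
  — 14 sets.
Pass 4. New:
  {p,r}  = {r} ∪ {p}
  {q,s}  = {s} ∪ {q}
  — 16 sets.
Pass 5: no new sets; the family is a σ-algebra.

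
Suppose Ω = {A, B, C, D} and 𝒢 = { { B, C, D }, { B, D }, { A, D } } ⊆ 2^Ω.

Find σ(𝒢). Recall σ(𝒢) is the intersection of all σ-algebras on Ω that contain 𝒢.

Begin from { {  }, { A, D }, { B, D }, { B, C, D }, Ω } (that is, 𝒢 plus ∅ and Ω).
Iteration 1 (4 new):
  { A }  = ᶜ of { B, C, D }
  { A, C }  = ᶜ of { B, D }
  { B, C }  = ᶜ of { A, D }
  { A, B, D }  = { A, D } ∪ { B, D }
  (now 9)
Iteration 2. New:
  { C }  = ᶜ of { A, B, D }
  { A, B, C }  = { B, C } ∪ { A, C }
  { A, C, D }  = { A, D } ∪ { A, C }
  (now 12)
Iteration 3: 2 new —
  { B }  = ᶜ of { A, C, D }
  { D }  = ᶜ of { A, B, C }
  (now 14)
Iteration 4 adds 2:
  { A, B }  = { B } ∪ { A }
  { C, D }  = { C } ∪ { D }
  (now 16)
Iteration 5: already closed under ᶜ and ∪.

Therefore σ(𝒢) = { {  }, { A }, { B }, { C }, { D }, { A, B }, { A, C }, { A, D }, { B, C }, { B, D }, { C, D }, { A, B, C }, { A, B, D }, { A, C, D }, { B, C, D }, Ω } (|σ(𝒢)| = 16).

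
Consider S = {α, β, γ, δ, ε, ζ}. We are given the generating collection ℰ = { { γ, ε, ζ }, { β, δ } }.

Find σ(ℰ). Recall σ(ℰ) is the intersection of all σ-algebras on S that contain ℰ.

Begin from { ∅, { β, δ }, { γ, ε, ζ }, S } (that is, ℰ plus ∅ and S).
Iteration 1 (3 new):
  { α, β, δ }  = S∖{ γ, ε, ζ }
  { α, γ, ε, ζ }  = S∖{ β, δ }
  { β, γ, δ, ε, ζ }  = { β, δ } ∪ { γ, ε, ζ }
Iteration 2 adds 1:
  { α }  = S∖{ β, γ, δ, ε, ζ }
Iteration 3: closed — nothing new.

Hence σ(ℰ) has 8 members: { ∅, { α }, { β, δ }, { α, β, δ }, { γ, ε, ζ }, { α, γ, ε, ζ }, { β, γ, δ, ε, ζ }, S }.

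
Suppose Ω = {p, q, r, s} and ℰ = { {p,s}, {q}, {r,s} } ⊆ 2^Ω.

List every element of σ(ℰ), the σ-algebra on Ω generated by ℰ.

σ(ℰ) = { ∅, {p}, {q}, {r}, {s}, {p,q}, {p,r}, {p,s}, {q,r}, {q,s}, {r,s}, {p,q,r}, {p,q,s}, {p,r,s}, {q,r,s}, Ω }

Derivation:
Start: ℰ ∪ {∅, Ω} = { ∅, {q}, {p,s}, {r,s}, Ω }.
Pass 1. New:
  {p,q}  = complement {r,s}
  {q,r}  = complement {p,s}
  {p,q,s}  = {p,s} ∪ {q}
  {p,r,s}  = complement {q}
  {q,r,s}  = {r,s} ∪ {q}
Pass 2: +3 →
  {p}  = complement {q,r,s}
  {r}  = complement {p,q,s}
  {p,q,r}  = {p,q} ∪ {q,r}
Pass 3 (2 new):
  {s}  = complement {p,q,r}
  {p,r}  = {r} ∪ {p}
Pass 4. New:
  {q,s}  = complement {p,r}
Pass 5: no new sets; the family is a σ-algebra.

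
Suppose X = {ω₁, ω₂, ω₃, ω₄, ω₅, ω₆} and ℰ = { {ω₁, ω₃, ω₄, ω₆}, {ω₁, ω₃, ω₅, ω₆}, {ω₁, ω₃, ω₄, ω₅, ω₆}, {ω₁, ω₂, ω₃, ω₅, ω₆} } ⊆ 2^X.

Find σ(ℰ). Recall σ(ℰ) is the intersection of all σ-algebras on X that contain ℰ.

Seed the family with ℰ together with ∅ and X: { {}, {ω₁, ω₃, ω₄, ω₆}, {ω₁, ω₃, ω₅, ω₆}, {ω₁, ω₂, ω₃, ω₅, ω₆}, {ω₁, ω₃, ω₄, ω₅, ω₆}, X }.
Iteration 1: +4 →
  {ω₂}  = ᶜ of {ω₁, ω₃, ω₄, ω₅, ω₆}
  {ω₄}  = ᶜ of {ω₁, ω₂, ω₃, ω₅, ω₆}
  {ω₂, ω₄}  = ᶜ of {ω₁, ω₃, ω₅, ω₆}
  {ω₂, ω₅}  = ᶜ of {ω₁, ω₃, ω₄, ω₆}
  |family| = 10
Iteration 2 (2 new):
  {ω₂, ω₄, ω₅}  = {ω₂, ω₅} ∪ {ω₄}
  {ω₁, ω₂, ω₃, ω₄, ω₆}  = {ω₂} ∪ {ω₁, ω₃, ω₄, ω₆}
  |family| = 12
Iteration 3 adds 2:
  {ω₅}  = ᶜ of {ω₁, ω₂, ω₃, ω₄, ω₆}
  {ω₁, ω₃, ω₆}  = ᶜ of {ω₂, ω₄, ω₅}
  |family| = 14
Iteration 4: +2 →
  {ω₄, ω₅}  = {ω₄} ∪ {ω₅}
  {ω₁, ω₂, ω₃, ω₆}  = {ω₁, ω₃, ω₆} ∪ {ω₂}
  |family| = 16
Iteration 5: stable.

Therefore σ(ℰ) = { {}, {ω₂}, {ω₄}, {ω₅}, {ω₂, ω₄}, {ω₂, ω₅}, {ω₄, ω₅}, {ω₁, ω₃, ω₆}, {ω₂, ω₄, ω₅}, {ω₁, ω₂, ω₃, ω₆}, {ω₁, ω₃, ω₄, ω₆}, {ω₁, ω₃, ω₅, ω₆}, {ω₁, ω₂, ω₃, ω₄, ω₆}, {ω₁, ω₂, ω₃, ω₅, ω₆}, {ω₁, ω₃, ω₄, ω₅, ω₆}, X } (|σ(ℰ)| = 16).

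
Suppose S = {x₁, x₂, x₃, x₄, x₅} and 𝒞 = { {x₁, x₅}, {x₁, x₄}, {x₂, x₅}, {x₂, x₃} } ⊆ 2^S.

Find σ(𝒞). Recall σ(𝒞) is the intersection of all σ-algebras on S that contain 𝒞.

Initial family (6 sets): { {}, {x₁, x₄}, {x₁, x₅}, {x₂, x₃}, {x₂, x₅}, S }.
Round 1. New:
  {x₁, x₂, x₅}  = {x₂, x₅} ∪ {x₁, x₅}
  {x₁, x₃, x₄}  = S∖{x₂, x₅}
  {x₁, x₄, x₅}  = S∖{x₂, x₃}
  {x₂, x₃, x₄}  = S∖{x₁, x₅}
  {x₂, x₃, x₅}  = S∖{x₁, x₄}
  {x₁, x₂, x₃, x₄}  = {x₁, x₄} ∪ {x₂, x₃}
  {x₁, x₂, x₃, x₅}  = {x₂, x₃} ∪ {x₁, x₅}
  {x₁, x₂, x₄, x₅}  = {x₂, x₅} ∪ {x₁, x₄}
  (now 14)
Round 2 (6 new):
  {x₃}  = S∖{x₁, x₂, x₄, x₅}
  {x₄}  = S∖{x₁, x₂, x₃, x₅}
  {x₅}  = S∖{x₁, x₂, x₃, x₄}
  {x₃, x₄}  = S∖{x₁, x₂, x₅}
  {x₁, x₃, x₄, x₅}  = {x₁, x₄, x₅} ∪ {x₁, x₃, x₄}
  {x₂, x₃, x₄, x₅}  = {x₂, x₅} ∪ {x₂, x₃, x₄}
  (now 20)
Round 3 adds 7:
  {x₁}  = S∖{x₂, x₃, x₄, x₅}
  {x₂}  = S∖{x₁, x₃, x₄, x₅}
  {x₃, x₅}  = {x₅} ∪ {x₃}
  {x₄, x₅}  = {x₅} ∪ {x₄}
  {x₁, x₃, x₅}  = {x₁, x₅} ∪ {x₃}
  {x₂, x₄, x₅}  = {x₂, x₅} ∪ {x₄}
  {x₃, x₄, x₅}  = {x₃, x₄} ∪ {x₅}
  (now 27)
Round 4: 5 new —
  {x₁, x₂}  = S∖{x₃, x₄, x₅}
  {x₁, x₃}  = S∖{x₂, x₄, x₅}
  {x₂, x₄}  = S∖{x₁, x₃, x₅}
  {x₁, x₂, x₃}  = S∖{x₄, x₅}
  {x₁, x₂, x₄}  = S∖{x₃, x₅}
  (now 32)
After Round 5 the family is unchanged; done.

σ(𝒞) = { {}, {x₁}, {x₂}, {x₃}, {x₄}, {x₅}, {x₁, x₂}, {x₁, x₃}, {x₁, x₄}, {x₁, x₅}, {x₂, x₃}, {x₂, x₄}, {x₂, x₅}, {x₃, x₄}, {x₃, x₅}, {x₄, x₅}, {x₁, x₂, x₃}, {x₁, x₂, x₄}, {x₁, x₂, x₅}, {x₁, x₃, x₄}, {x₁, x₃, x₅}, {x₁, x₄, x₅}, {x₂, x₃, x₄}, {x₂, x₃, x₅}, {x₂, x₄, x₅}, {x₃, x₄, x₅}, {x₁, x₂, x₃, x₄}, {x₁, x₂, x₃, x₅}, {x₁, x₂, x₄, x₅}, {x₁, x₃, x₄, x₅}, {x₂, x₃, x₄, x₅}, S }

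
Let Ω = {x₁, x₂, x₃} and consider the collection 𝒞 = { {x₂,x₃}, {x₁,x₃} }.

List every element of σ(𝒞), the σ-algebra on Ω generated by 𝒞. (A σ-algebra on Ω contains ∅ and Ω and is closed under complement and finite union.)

Begin from { ∅, {x₁,x₃}, {x₂,x₃}, Ω } (that is, 𝒞 plus ∅ and Ω).
Round 1 (2 new):
  {x₁}  = complement {x₂,x₃}
  {x₂}  = complement {x₁,x₃}
  (now 6)
Round 2 (1 new):
  {x₁,x₂}  = {x₂} ∪ {x₁}
  (now 7)
Round 3 adds 1:
  {x₃}  = complement {x₁,x₂}
  (now 8)
Round 4: already closed under ᶜ and ∪.

Hence σ(𝒞) has 8 members: { ∅, {x₁}, {x₂}, {x₃}, {x₁,x₂}, {x₁,x₃}, {x₂,x₃}, Ω }.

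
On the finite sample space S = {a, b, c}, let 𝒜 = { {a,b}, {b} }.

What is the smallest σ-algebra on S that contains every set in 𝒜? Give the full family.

σ(𝒜) = { {}, {a}, {b}, {c}, {a,b}, {a,c}, {b,c}, S }

Working:
Start: 𝒜 ∪ {∅, S} = { {}, {b}, {a,b}, S }.
Step 1 (2 new):
  {c}  = S∖{a,b}
  {a,c}  = S∖{b}
  [6 total]
Step 2: +1 →
  {b,c}  = {c} ∪ {b}
  [7 total]
Step 3. New:
  {a}  = S∖{b,c}
  [8 total]
Step 4: stable.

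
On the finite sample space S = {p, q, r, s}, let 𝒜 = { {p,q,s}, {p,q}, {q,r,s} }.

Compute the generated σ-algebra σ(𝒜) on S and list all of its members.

Begin from { {}, {p,q}, {p,q,s}, {q,r,s}, S } (that is, 𝒜 plus ∅ and S).
Round 1. New:
  {p}  = ᶜ of {q,r,s}
  {r}  = ᶜ of {p,q,s}
  {r,s}  = ᶜ of {p,q}
  (now 8)
Round 2 (3 new):
  {p,r}  = {r} ∪ {p}
  {p,q,r}  = {r} ∪ {p,q}
  {p,r,s}  = {r,s} ∪ {p}
  (now 11)
Round 3 adds 3:
  {q}  = ᶜ of {p,r,s}
  {s}  = ᶜ of {p,q,r}
  {q,s}  = ᶜ of {p,r}
  (now 14)
Round 4: +2 →
  {p,s}  = {s} ∪ {p}
  {q,r}  = {r} ∪ {q}
  (now 16)
Round 5: closed — nothing new.

Hence σ(𝒜) has 16 members: { {}, {p}, {q}, {r}, {s}, {p,q}, {p,r}, {p,s}, {q,r}, {q,s}, {r,s}, {p,q,r}, {p,q,s}, {p,r,s}, {q,r,s}, S }.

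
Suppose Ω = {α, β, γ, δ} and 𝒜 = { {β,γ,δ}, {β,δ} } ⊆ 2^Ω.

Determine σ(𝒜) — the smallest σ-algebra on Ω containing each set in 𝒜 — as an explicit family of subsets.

Answer: σ(𝒜) = { {}, {α}, {γ}, {α,γ}, {β,δ}, {α,β,δ}, {β,γ,δ}, Ω }

Trace:
Initial family (4 sets): { {}, {β,δ}, {β,γ,δ}, Ω }.
Step 1 adds 2:
  {α}  = Ω∖{β,γ,δ}
  {α,γ}  = Ω∖{β,δ}
  [6 total]
Step 2 adds 1:
  {α,β,δ}  = {β,δ} ∪ {α}
  [7 total]
Step 3: +1 →
  {γ}  = Ω∖{α,β,δ}
  [8 total]
Step 4: already closed under ᶜ and ∪.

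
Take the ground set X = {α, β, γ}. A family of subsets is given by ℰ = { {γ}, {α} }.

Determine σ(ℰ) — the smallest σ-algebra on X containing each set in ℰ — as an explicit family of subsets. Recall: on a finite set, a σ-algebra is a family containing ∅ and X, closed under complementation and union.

Initial family (4 sets): { {}, {α}, {γ}, X }.
Step 1 (3 new):
  {α,β}  = ᶜ of {γ}
  {α,γ}  = {γ} ∪ {α}
  {β,γ}  = ᶜ of {α}
  |family| = 7
Step 2 adds 1:
  {β}  = ᶜ of {α,γ}
  |family| = 8
After Step 3 the family is unchanged; done.

σ(ℰ) = { {}, {α}, {β}, {γ}, {α,β}, {α,γ}, {β,γ}, X }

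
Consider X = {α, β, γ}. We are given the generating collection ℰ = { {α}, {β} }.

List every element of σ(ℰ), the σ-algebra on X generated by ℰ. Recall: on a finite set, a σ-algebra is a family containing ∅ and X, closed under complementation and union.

Seed the family with ℰ together with ∅ and X: { {}, {α}, {β}, X }.
Step 1: 3 new —
  {α,β}  = {α} ∪ {β}
  {α,γ}  = {β}ᶜ
  {β,γ}  = {α}ᶜ
  (now 7)
Step 2 adds 1:
  {γ}  = {α,β}ᶜ
  (now 8)
Step 3 adds nothing — fixpoint reached.

Therefore σ(ℰ) = { {}, {α}, {β}, {γ}, {α,β}, {α,γ}, {β,γ}, X } (|σ(ℰ)| = 8).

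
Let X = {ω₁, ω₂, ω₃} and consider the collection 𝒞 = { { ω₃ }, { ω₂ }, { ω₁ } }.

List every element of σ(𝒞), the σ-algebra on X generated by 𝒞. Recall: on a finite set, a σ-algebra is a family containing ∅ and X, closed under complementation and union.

|σ(𝒞)| = 8.  σ(𝒞) = { {}, { ω₁ }, { ω₂ }, { ω₃ }, { ω₁, ω₂ }, { ω₁, ω₃ }, { ω₂, ω₃ }, X }

Trace:
Initial family (5 sets): { {}, { ω₁ }, { ω₂ }, { ω₃ }, X }.
Pass 1: +3 →
  { ω₁, ω₂ }  = ᶜ of { ω₃ }
  { ω₁, ω₃ }  = ᶜ of { ω₂ }
  { ω₂, ω₃ }  = ᶜ of { ω₁ }
  — 8 sets.
Pass 2: no new sets; the family is a σ-algebra.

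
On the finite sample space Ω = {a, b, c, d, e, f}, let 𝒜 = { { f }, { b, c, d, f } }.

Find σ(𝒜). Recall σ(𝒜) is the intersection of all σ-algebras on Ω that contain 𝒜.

σ(𝒜) (8 sets): { ∅, { f }, { a, e }, { a, e, f }, { b, c, d }, { b, c, d, f }, { a, b, c, d, e }, Ω }

Derivation:
Start: 𝒜 ∪ {∅, Ω} = { ∅, { f }, { b, c, d, f }, Ω }.
Round 1 (2 new):
  { a, e }  = ᶜ of { b, c, d, f }
  { a, b, c, d, e }  = ᶜ of { f }
  [6 total]
Round 2: +1 →
  { a, e, f }  = { a, e } ∪ { f }
  [7 total]
Round 3. New:
  { b, c, d }  = ᶜ of { a, e, f }
  [8 total]
After Round 4 the family is unchanged; done.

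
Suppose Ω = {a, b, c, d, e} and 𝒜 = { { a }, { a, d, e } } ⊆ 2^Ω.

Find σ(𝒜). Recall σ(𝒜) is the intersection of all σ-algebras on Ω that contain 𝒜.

σ(𝒜) (8 sets): { {}, { a }, { b, c }, { d, e }, { a, b, c }, { a, d, e }, { b, c, d, e }, Ω }

Check:
Start: 𝒜 ∪ {∅, Ω} = { {}, { a }, { a, d, e }, Ω }.
Pass 1. New:
  { b, c }  = ᶜ of { a, d, e }
  { b, c, d, e }  = ᶜ of { a }
  — 6 sets.
Pass 2 adds 1:
  { a, b, c }  = { b, c } ∪ { a }
  — 7 sets.
Pass 3 adds 1:
  { d, e }  = ᶜ of { a, b, c }
  — 8 sets.
Pass 4: stable.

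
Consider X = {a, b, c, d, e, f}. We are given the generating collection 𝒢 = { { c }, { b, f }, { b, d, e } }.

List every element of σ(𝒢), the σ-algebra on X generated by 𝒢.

Begin from { {}, { c }, { b, f }, { b, d, e }, X } (that is, 𝒢 plus ∅ and X).
Iteration 1: 6 new —
  { a, c, f }  = { b, d, e }ᶜ
  { b, c, f }  = { c } ∪ { b, f }
  { a, c, d, e }  = { b, f }ᶜ
  { b, c, d, e }  = { c } ∪ { b, d, e }
  { b, d, e, f }  = { b, f } ∪ { b, d, e }
  { a, b, d, e, f }  = { c }ᶜ
  [11 total]
Iteration 2: 7 new —
  { a, c }  = { b, d, e, f }ᶜ
  { a, f }  = { b, c, d, e }ᶜ
  { a, d, e }  = { b, c, f }ᶜ
  { a, b, c, f }  = { a, c, f } ∪ { b, c, f }
  { a, b, c, d, e }  = { b, c, d, e } ∪ { a, c, d, e }
  { a, c, d, e, f }  = { a, c, f } ∪ { a, c, d, e }
  { b, c, d, e, f }  = { b, c, f } ∪ { b, c, d, e }
  [18 total]
Iteration 3: +7 →
  { a }  = { b, c, d, e, f }ᶜ
  { b }  = { a, c, d, e, f }ᶜ
  { f }  = { a, b, c, d, e }ᶜ
  { d, e }  = { a, b, c, f }ᶜ
  { a, b, f }  = { a, f } ∪ { b, f }
  { a, b, d, e }  = { a, d, e } ∪ { b, d, e }
  { a, d, e, f }  = { a, d, e } ∪ { a, f }
  [25 total]
Iteration 4: 6 new —
  { a, b }  = { b } ∪ { a }
  { b, c }  = { a, d, e, f }ᶜ
  { c, f }  = { a, b, d, e }ᶜ
  { a, b, c }  = { b } ∪ { a, c }
  { c, d, e }  = { a, b, f }ᶜ
  { d, e, f }  = { f } ∪ { d, e }
  [31 total]
Iteration 5. New:
  { c, d, e, f }  = { a, b }ᶜ
  [32 total]
Iteration 6: no new sets; the family is a σ-algebra.

Hence σ(𝒢) has 32 members: { {}, { a }, { b }, { c }, { f }, { a, b }, { a, c }, { a, f }, { b, c }, { b, f }, { c, f }, { d, e }, { a, b, c }, { a, b, f }, { a, c, f }, { a, d, e }, { b, c, f }, { b, d, e }, { c, d, e }, { d, e, f }, { a, b, c, f }, { a, b, d, e }, { a, c, d, e }, { a, d, e, f }, { b, c, d, e }, { b, d, e, f }, { c, d, e, f }, { a, b, c, d, e }, { a, b, d, e, f }, { a, c, d, e, f }, { b, c, d, e, f }, X }.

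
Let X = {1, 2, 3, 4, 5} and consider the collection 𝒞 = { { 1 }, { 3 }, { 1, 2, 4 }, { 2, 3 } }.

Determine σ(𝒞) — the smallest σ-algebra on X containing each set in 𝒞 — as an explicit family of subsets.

Begin from { {  }, { 1 }, { 3 }, { 2, 3 }, { 1, 2, 4 }, X } (that is, 𝒞 plus ∅ and X).
Pass 1. New:
  { 1, 3 }  = { 3 } ∪ { 1 }
  { 3, 5 }  = X∖{ 1, 2, 4 }
  { 1, 2, 3 }  = { 2, 3 } ∪ { 1 }
  { 1, 4, 5 }  = X∖{ 2, 3 }
  { 1, 2, 3, 4 }  = { 3 } ∪ { 1, 2, 4 }
  { 1, 2, 4, 5 }  = X∖{ 3 }
  { 2, 3, 4, 5 }  = X∖{ 1 }
  [13 total]
Pass 2 adds 7:
  { 5 }  = X∖{ 1, 2, 3, 4 }
  { 4, 5 }  = X∖{ 1, 2, 3 }
  { 1, 3, 5 }  = { 1, 3 } ∪ { 3, 5 }
  { 2, 3, 5 }  = { 2, 3 } ∪ { 3, 5 }
  { 2, 4, 5 }  = X∖{ 1, 3 }
  { 1, 2, 3, 5 }  = { 1, 2, 3 } ∪ { 3, 5 }
  { 1, 3, 4, 5 }  = { 1, 4, 5 } ∪ { 3 }
  [20 total]
Pass 3: +6 →
  { 2 }  = X∖{ 1, 3, 4, 5 }
  { 4 }  = X∖{ 1, 2, 3, 5 }
  { 1, 4 }  = X∖{ 2, 3, 5 }
  { 1, 5 }  = { 5 } ∪ { 1 }
  { 2, 4 }  = X∖{ 1, 3, 5 }
  { 3, 4, 5 }  = { 4, 5 } ∪ { 3, 5 }
  [26 total]
Pass 4. New:
  { 1, 2 }  = X∖{ 3, 4, 5 }
  { 2, 5 }  = { 2 } ∪ { 5 }
  { 3, 4 }  = { 3 } ∪ { 4 }
  { 1, 2, 5 }  = { 2 } ∪ { 1, 5 }
  { 1, 3, 4 }  = { 3 } ∪ { 1, 4 }
  { 2, 3, 4 }  = X∖{ 1, 5 }
  [32 total]
Pass 5: no new sets; the family is a σ-algebra.

Hence σ(𝒞) has 32 members: { {  }, { 1 }, { 2 }, { 3 }, { 4 }, { 5 }, { 1, 2 }, { 1, 3 }, { 1, 4 }, { 1, 5 }, { 2, 3 }, { 2, 4 }, { 2, 5 }, { 3, 4 }, { 3, 5 }, { 4, 5 }, { 1, 2, 3 }, { 1, 2, 4 }, { 1, 2, 5 }, { 1, 3, 4 }, { 1, 3, 5 }, { 1, 4, 5 }, { 2, 3, 4 }, { 2, 3, 5 }, { 2, 4, 5 }, { 3, 4, 5 }, { 1, 2, 3, 4 }, { 1, 2, 3, 5 }, { 1, 2, 4, 5 }, { 1, 3, 4, 5 }, { 2, 3, 4, 5 }, X }.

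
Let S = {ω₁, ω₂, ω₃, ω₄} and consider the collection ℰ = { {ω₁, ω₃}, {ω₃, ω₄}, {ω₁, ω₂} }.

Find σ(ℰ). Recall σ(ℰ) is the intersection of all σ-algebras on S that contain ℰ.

Initial family (5 sets): { {}, {ω₁, ω₂}, {ω₁, ω₃}, {ω₃, ω₄}, S }.
Round 1: +3 →
  {ω₂, ω₄}  = S∖{ω₁, ω₃}
  {ω₁, ω₂, ω₃}  = {ω₁, ω₂} ∪ {ω₁, ω₃}
  {ω₁, ω₃, ω₄}  = {ω₃, ω₄} ∪ {ω₁, ω₃}
Round 2. New:
  {ω₂}  = S∖{ω₁, ω₃, ω₄}
  {ω₄}  = S∖{ω₁, ω₂, ω₃}
  {ω₁, ω₂, ω₄}  = {ω₁, ω₂} ∪ {ω₂, ω₄}
  {ω₂, ω₃, ω₄}  = {ω₃, ω₄} ∪ {ω₂, ω₄}
Round 3 adds 2:
  {ω₁}  = S∖{ω₂, ω₃, ω₄}
  {ω₃}  = S∖{ω₁, ω₂, ω₄}
Round 4 adds 2:
  {ω₁, ω₄}  = {ω₄} ∪ {ω₁}
  {ω₂, ω₃}  = {ω₃} ∪ {ω₂}
After Round 5 the family is unchanged; done.

σ(ℰ) = { {}, {ω₁}, {ω₂}, {ω₃}, {ω₄}, {ω₁, ω₂}, {ω₁, ω₃}, {ω₁, ω₄}, {ω₂, ω₃}, {ω₂, ω₄}, {ω₃, ω₄}, {ω₁, ω₂, ω₃}, {ω₁, ω₂, ω₄}, {ω₁, ω₃, ω₄}, {ω₂, ω₃, ω₄}, S }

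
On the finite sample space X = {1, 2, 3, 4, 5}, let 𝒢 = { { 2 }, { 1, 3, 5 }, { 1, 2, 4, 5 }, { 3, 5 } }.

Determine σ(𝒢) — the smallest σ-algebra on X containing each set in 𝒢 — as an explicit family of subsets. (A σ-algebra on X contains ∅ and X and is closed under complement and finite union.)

σ(𝒢) (32 sets): { {  }, { 1 }, { 2 }, { 3 }, { 4 }, { 5 }, { 1, 2 }, { 1, 3 }, { 1, 4 }, { 1, 5 }, { 2, 3 }, { 2, 4 }, { 2, 5 }, { 3, 4 }, { 3, 5 }, { 4, 5 }, { 1, 2, 3 }, { 1, 2, 4 }, { 1, 2, 5 }, { 1, 3, 4 }, { 1, 3, 5 }, { 1, 4, 5 }, { 2, 3, 4 }, { 2, 3, 5 }, { 2, 4, 5 }, { 3, 4, 5 }, { 1, 2, 3, 4 }, { 1, 2, 3, 5 }, { 1, 2, 4, 5 }, { 1, 3, 4, 5 }, { 2, 3, 4, 5 }, X }

Trace:
Seed the family with 𝒢 together with ∅ and X: { {  }, { 2 }, { 3, 5 }, { 1, 3, 5 }, { 1, 2, 4, 5 }, X }.
Iteration 1. New:
  { 3 }  = X∖{ 1, 2, 4, 5 }
  { 2, 4 }  = X∖{ 1, 3, 5 }
  { 1, 2, 4 }  = X∖{ 3, 5 }
  { 2, 3, 5 }  = { 2 } ∪ { 3, 5 }
  { 1, 2, 3, 5 }  = { 1, 3, 5 } ∪ { 2 }
  { 1, 3, 4, 5 }  = X∖{ 2 }
  |family| = 12
Iteration 2. New:
  { 4 }  = X∖{ 1, 2, 3, 5 }
  { 1, 4 }  = X∖{ 2, 3, 5 }
  { 2, 3 }  = { 2 } ∪ { 3 }
  { 2, 3, 4 }  = { 3 } ∪ { 2, 4 }
  { 1, 2, 3, 4 }  = { 1, 2, 4 } ∪ { 3 }
  { 2, 3, 4, 5 }  = { 2, 3, 5 } ∪ { 2, 4 }
  |family| = 18
Iteration 3. New:
  { 1 }  = X∖{ 2, 3, 4, 5 }
  { 5 }  = X∖{ 1, 2, 3, 4 }
  { 1, 5 }  = X∖{ 2, 3, 4 }
  { 3, 4 }  = { 3 } ∪ { 4 }
  { 1, 3, 4 }  = { 3 } ∪ { 1, 4 }
  { 1, 4, 5 }  = X∖{ 2, 3 }
  { 3, 4, 5 }  = { 4 } ∪ { 3, 5 }
  |family| = 25
Iteration 4 adds 7:
  { 1, 2 }  = X∖{ 3, 4, 5 }
  { 1, 3 }  = { 3 } ∪ { 1 }
  { 2, 5 }  = X∖{ 1, 3, 4 }
  { 4, 5 }  = { 5 } ∪ { 4 }
  { 1, 2, 3 }  = { 2, 3 } ∪ { 1 }
  { 1, 2, 5 }  = X∖{ 3, 4 }
  { 2, 4, 5 }  = { 5 } ∪ { 2, 4 }
  |family| = 32
After Iteration 5 the family is unchanged; done.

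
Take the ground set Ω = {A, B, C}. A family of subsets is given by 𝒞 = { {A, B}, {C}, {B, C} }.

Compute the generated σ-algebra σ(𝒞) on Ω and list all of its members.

Initial family (5 sets): { ∅, {C}, {A, B}, {B, C}, Ω }.
Step 1. New:
  {A}  = complement {B, C}
  |family| = 6
Step 2. New:
  {A, C}  = {C} ∪ {A}
  |family| = 7
Step 3. New:
  {B}  = complement {A, C}
  |family| = 8
Step 4: no new sets; the family is a σ-algebra.

Therefore σ(𝒞) = { ∅, {A}, {B}, {C}, {A, B}, {A, C}, {B, C}, Ω } (|σ(𝒞)| = 8).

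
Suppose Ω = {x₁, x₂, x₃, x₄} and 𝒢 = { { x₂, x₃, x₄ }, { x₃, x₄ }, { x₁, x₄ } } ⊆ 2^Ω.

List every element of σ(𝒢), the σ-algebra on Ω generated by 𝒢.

Seed the family with 𝒢 together with ∅ and Ω: { ∅, { x₁, x₄ }, { x₃, x₄ }, { x₂, x₃, x₄ }, Ω }.
Step 1 (4 new):
  { x₁ }  = complement { x₂, x₃, x₄ }
  { x₁, x₂ }  = complement { x₃, x₄ }
  { x₂, x₃ }  = complement { x₁, x₄ }
  { x₁, x₃, x₄ }  = { x₃, x₄ } ∪ { x₁, x₄ }
  [9 total]
Step 2: +3 →
  { x₂ }  = complement { x₁, x₃, x₄ }
  { x₁, x₂, x₃ }  = { x₁, x₂ } ∪ { x₂, x₃ }
  { x₁, x₂, x₄ }  = { x₁, x₂ } ∪ { x₁, x₄ }
  [12 total]
Step 3 (2 new):
  { x₃ }  = complement { x₁, x₂, x₄ }
  { x₄ }  = complement { x₁, x₂, x₃ }
  [14 total]
Step 4. New:
  { x₁, x₃ }  = { x₃ } ∪ { x₁ }
  { x₂, x₄ }  = { x₄ } ∪ { x₂ }
  [16 total]
After Step 5 the family is unchanged; done.

σ(𝒢) = { ∅, { x₁ }, { x₂ }, { x₃ }, { x₄ }, { x₁, x₂ }, { x₁, x₃ }, { x₁, x₄ }, { x₂, x₃ }, { x₂, x₄ }, { x₃, x₄ }, { x₁, x₂, x₃ }, { x₁, x₂, x₄ }, { x₁, x₃, x₄ }, { x₂, x₃, x₄ }, Ω }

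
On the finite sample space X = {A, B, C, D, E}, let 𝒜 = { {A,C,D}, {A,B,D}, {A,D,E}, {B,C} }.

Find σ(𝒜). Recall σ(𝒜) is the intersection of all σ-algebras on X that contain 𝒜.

Start: 𝒜 ∪ {∅, X} = { {}, {B,C}, {A,B,D}, {A,C,D}, {A,D,E}, X }.
Round 1. New:
  {B,E}  = ᶜ of {A,C,D}
  {C,E}  = ᶜ of {A,B,D}
  {A,B,C,D}  = {A,C,D} ∪ {B,C}
  {A,B,D,E}  = {A,D,E} ∪ {A,B,D}
  {A,C,D,E}  = {A,D,E} ∪ {A,C,D}
  (now 11)
Round 2: +4 →
  {B}  = ᶜ of {A,C,D,E}
  {C}  = ᶜ of {A,B,D,E}
  {E}  = ᶜ of {A,B,C,D}
  {B,C,E}  = {B,E} ∪ {B,C}
  (now 15)
Round 3. New:
  {A,D}  = ᶜ of {B,C,E}
  (now 16)
Round 4: stable.

|σ(𝒜)| = 16.  σ(𝒜) = { {}, {B}, {C}, {E}, {A,D}, {B,C}, {B,E}, {C,E}, {A,B,D}, {A,C,D}, {A,D,E}, {B,C,E}, {A,B,C,D}, {A,B,D,E}, {A,C,D,E}, X }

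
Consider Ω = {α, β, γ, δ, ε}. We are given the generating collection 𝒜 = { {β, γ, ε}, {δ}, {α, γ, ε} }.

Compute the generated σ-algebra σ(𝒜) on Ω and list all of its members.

Seed the family with 𝒜 together with ∅ and Ω: { {}, {δ}, {α, γ, ε}, {β, γ, ε}, Ω }.
Step 1: +5 →
  {α, δ}  = ᶜ of {β, γ, ε}
  {β, δ}  = ᶜ of {α, γ, ε}
  {α, β, γ, ε}  = ᶜ of {δ}
  {α, γ, δ, ε}  = {δ} ∪ {α, γ, ε}
  {β, γ, δ, ε}  = {β, γ, ε} ∪ {δ}
Step 2: 3 new —
  {α}  = ᶜ of {β, γ, δ, ε}
  {β}  = ᶜ of {α, γ, δ, ε}
  {α, β, δ}  = {α, δ} ∪ {β, δ}
Step 3 adds 2:
  {α, β}  = {β} ∪ {α}
  {γ, ε}  = ᶜ of {α, β, δ}
Step 4 (1 new):
  {γ, δ, ε}  = ᶜ of {α, β}
After Step 5 the family is unchanged; done.

σ(𝒜) = { {}, {α}, {β}, {δ}, {α, β}, {α, δ}, {β, δ}, {γ, ε}, {α, β, δ}, {α, γ, ε}, {β, γ, ε}, {γ, δ, ε}, {α, β, γ, ε}, {α, γ, δ, ε}, {β, γ, δ, ε}, Ω }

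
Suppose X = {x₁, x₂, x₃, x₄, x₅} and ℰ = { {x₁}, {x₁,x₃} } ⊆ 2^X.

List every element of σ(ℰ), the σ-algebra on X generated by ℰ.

σ(ℰ) (8 sets): { ∅, {x₁}, {x₃}, {x₁,x₃}, {x₂,x₄,x₅}, {x₁,x₂,x₄,x₅}, {x₂,x₃,x₄,x₅}, X }

Check:
Seed the family with ℰ together with ∅ and X: { ∅, {x₁}, {x₁,x₃}, X }.
Pass 1: +2 →
  {x₂,x₄,x₅}  = complement {x₁,x₃}
  {x₂,x₃,x₄,x₅}  = complement {x₁}
  [6 total]
Pass 2: +1 →
  {x₁,x₂,x₄,x₅}  = {x₂,x₄,x₅} ∪ {x₁}
  [7 total]
Pass 3: 1 new —
  {x₃}  = complement {x₁,x₂,x₄,x₅}
  [8 total]
Pass 4: closed — nothing new.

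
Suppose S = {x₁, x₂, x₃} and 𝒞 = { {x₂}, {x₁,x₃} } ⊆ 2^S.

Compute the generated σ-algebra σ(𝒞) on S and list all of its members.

σ(𝒞) (4 sets): { {}, {x₂}, {x₁,x₃}, S }

Derivation:
Initial family (4 sets): { {}, {x₂}, {x₁,x₃}, S }.
Step 1: stable.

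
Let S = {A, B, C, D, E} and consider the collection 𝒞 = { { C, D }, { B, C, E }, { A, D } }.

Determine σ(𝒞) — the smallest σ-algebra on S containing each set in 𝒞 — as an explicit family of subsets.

Start: 𝒞 ∪ {∅, S} = { {  }, { A, D }, { C, D }, { B, C, E }, S }.
Step 1 (3 new):
  { A, B, E }  = S∖{ C, D }
  { A, C, D }  = { C, D } ∪ { A, D }
  { B, C, D, E }  = { C, D } ∪ { B, C, E }
  — 8 sets.
Step 2 (4 new):
  { A }  = S∖{ B, C, D, E }
  { B, E }  = S∖{ A, C, D }
  { A, B, C, E }  = { A, B, E } ∪ { B, C, E }
  { A, B, D, E }  = { A, B, E } ∪ { A, D }
  — 12 sets.
Step 3 adds 2:
  { C }  = S∖{ A, B, D, E }
  { D }  = S∖{ A, B, C, E }
  — 14 sets.
Step 4: +2 →
  { A, C }  = { C } ∪ { A }
  { B, D, E }  = { B, E } ∪ { D }
  — 16 sets.
After Step 5 the family is unchanged; done.

Hence σ(𝒞) has 16 members: { {  }, { A }, { C }, { D }, { A, C }, { A, D }, { B, E }, { C, D }, { A, B, E }, { A, C, D }, { B, C, E }, { B, D, E }, { A, B, C, E }, { A, B, D, E }, { B, C, D, E }, S }.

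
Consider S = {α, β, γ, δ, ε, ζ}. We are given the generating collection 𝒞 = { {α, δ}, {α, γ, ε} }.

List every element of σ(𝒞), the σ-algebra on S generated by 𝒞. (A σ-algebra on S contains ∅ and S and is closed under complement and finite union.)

Start: 𝒞 ∪ {∅, S} = { ∅, {α, δ}, {α, γ, ε}, S }.
Pass 1. New:
  {β, δ, ζ}  = complement {α, γ, ε}
  {α, γ, δ, ε}  = {α, γ, ε} ∪ {α, δ}
  {β, γ, ε, ζ}  = complement {α, δ}
  — 7 sets.
Pass 2: +4 →
  {β, ζ}  = complement {α, γ, δ, ε}
  {α, β, δ, ζ}  = {β, δ, ζ} ∪ {α, δ}
  {α, β, γ, ε, ζ}  = {α, γ, ε} ∪ {β, γ, ε, ζ}
  {β, γ, δ, ε, ζ}  = {β, δ, ζ} ∪ {β, γ, ε, ζ}
  — 11 sets.
Pass 3 adds 3:
  {α}  = complement {β, γ, δ, ε, ζ}
  {δ}  = complement {α, β, γ, ε, ζ}
  {γ, ε}  = complement {α, β, δ, ζ}
  — 14 sets.
Pass 4: 2 new —
  {α, β, ζ}  = {α} ∪ {β, ζ}
  {γ, δ, ε}  = {γ, ε} ∪ {δ}
  — 16 sets.
Pass 5: closed — nothing new.

σ(𝒞) = { ∅, {α}, {δ}, {α, δ}, {β, ζ}, {γ, ε}, {α, β, ζ}, {α, γ, ε}, {β, δ, ζ}, {γ, δ, ε}, {α, β, δ, ζ}, {α, γ, δ, ε}, {β, γ, ε, ζ}, {α, β, γ, ε, ζ}, {β, γ, δ, ε, ζ}, S }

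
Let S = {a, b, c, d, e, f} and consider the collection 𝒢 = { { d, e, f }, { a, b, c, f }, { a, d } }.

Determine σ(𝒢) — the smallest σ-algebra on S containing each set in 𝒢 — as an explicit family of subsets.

Initial family (5 sets): { {}, { a, d }, { d, e, f }, { a, b, c, f }, S }.
Round 1 adds 5:
  { d, e }  = { a, b, c, f }ᶜ
  { a, b, c }  = { d, e, f }ᶜ
  { a, d, e, f }  = { a, d } ∪ { d, e, f }
  { b, c, e, f }  = { a, d }ᶜ
  { a, b, c, d, f }  = { a, d } ∪ { a, b, c, f }
  — 10 sets.
Round 2 (7 new):
  { e }  = { a, b, c, d, f }ᶜ
  { b, c }  = { a, d, e, f }ᶜ
  { a, d, e }  = { d, e } ∪ { a, d }
  { a, b, c, d }  = { a, b, c } ∪ { a, d }
  { a, b, c, d, e }  = { a, b, c } ∪ { d, e }
  { a, b, c, e, f }  = { a, b, c } ∪ { b, c, e, f }
  { b, c, d, e, f }  = { d, e } ∪ { b, c, e, f }
  — 17 sets.
Round 3: +8 →
  { a }  = { b, c, d, e, f }ᶜ
  { d }  = { a, b, c, e, f }ᶜ
  { f }  = { a, b, c, d, e }ᶜ
  { e, f }  = { a, b, c, d }ᶜ
  { b, c, e }  = { b, c } ∪ { e }
  { b, c, f }  = { a, d, e }ᶜ
  { a, b, c, e }  = { a, b, c } ∪ { e }
  { b, c, d, e }  = { d, e } ∪ { b, c }
  — 25 sets.
Round 4: 7 new —
  { a, e }  = { a } ∪ { e }
  { a, f }  = { b, c, d, e }ᶜ
  { d, f }  = { a, b, c, e }ᶜ
  { a, d, f }  = { b, c, e }ᶜ
  { a, e, f }  = { e, f } ∪ { a }
  { b, c, d }  = { b, c } ∪ { d }
  { b, c, d, f }  = { b, c, f } ∪ { d }
  — 32 sets.
Round 5: already closed under ᶜ and ∪.

σ(𝒢) = { {}, { a }, { d }, { e }, { f }, { a, d }, { a, e }, { a, f }, { b, c }, { d, e }, { d, f }, { e, f }, { a, b, c }, { a, d, e }, { a, d, f }, { a, e, f }, { b, c, d }, { b, c, e }, { b, c, f }, { d, e, f }, { a, b, c, d }, { a, b, c, e }, { a, b, c, f }, { a, d, e, f }, { b, c, d, e }, { b, c, d, f }, { b, c, e, f }, { a, b, c, d, e }, { a, b, c, d, f }, { a, b, c, e, f }, { b, c, d, e, f }, S }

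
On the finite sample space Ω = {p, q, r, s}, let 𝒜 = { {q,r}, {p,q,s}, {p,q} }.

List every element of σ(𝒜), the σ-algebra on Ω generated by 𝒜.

Start: 𝒜 ∪ {∅, Ω} = { {}, {p,q}, {q,r}, {p,q,s}, Ω }.
Pass 1: 4 new —
  {r}  = {p,q,s}ᶜ
  {p,s}  = {q,r}ᶜ
  {r,s}  = {p,q}ᶜ
  {p,q,r}  = {q,r} ∪ {p,q}
  (now 9)
Pass 2 (3 new):
  {s}  = {p,q,r}ᶜ
  {p,r,s}  = {r,s} ∪ {p,s}
  {q,r,s}  = {r,s} ∪ {q,r}
  (now 12)
Pass 3 adds 2:
  {p}  = {q,r,s}ᶜ
  {q}  = {p,r,s}ᶜ
  (now 14)
Pass 4. New:
  {p,r}  = {r} ∪ {p}
  {q,s}  = {s} ∪ {q}
  (now 16)
Pass 5: already closed under ᶜ and ∪.

Hence σ(𝒜) has 16 members: { {}, {p}, {q}, {r}, {s}, {p,q}, {p,r}, {p,s}, {q,r}, {q,s}, {r,s}, {p,q,r}, {p,q,s}, {p,r,s}, {q,r,s}, Ω }.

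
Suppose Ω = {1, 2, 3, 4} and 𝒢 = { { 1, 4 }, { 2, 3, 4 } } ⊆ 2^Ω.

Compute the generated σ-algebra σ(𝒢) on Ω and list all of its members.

Answer: σ(𝒢) = { {  }, { 1 }, { 4 }, { 1, 4 }, { 2, 3 }, { 1, 2, 3 }, { 2, 3, 4 }, Ω }

Trace:
Start: 𝒢 ∪ {∅, Ω} = { {  }, { 1, 4 }, { 2, 3, 4 }, Ω }.
Pass 1: 2 new —
  { 1 }  = ᶜ of { 2, 3, 4 }
  { 2, 3 }  = ᶜ of { 1, 4 }
  |family| = 6
Pass 2: 1 new —
  { 1, 2, 3 }  = { 2, 3 } ∪ { 1 }
  |family| = 7
Pass 3 adds 1:
  { 4 }  = ᶜ of { 1, 2, 3 }
  |family| = 8
Pass 4: already closed under ᶜ and ∪.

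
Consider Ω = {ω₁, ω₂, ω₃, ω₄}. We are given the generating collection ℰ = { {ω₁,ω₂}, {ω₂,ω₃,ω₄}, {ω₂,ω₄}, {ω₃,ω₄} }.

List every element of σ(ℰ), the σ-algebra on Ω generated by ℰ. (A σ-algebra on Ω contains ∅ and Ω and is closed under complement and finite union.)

Seed the family with ℰ together with ∅ and Ω: { ∅, {ω₁,ω₂}, {ω₂,ω₄}, {ω₃,ω₄}, {ω₂,ω₃,ω₄}, Ω }.
Step 1 (3 new):
  {ω₁}  = ᶜ of {ω₂,ω₃,ω₄}
  {ω₁,ω₃}  = ᶜ of {ω₂,ω₄}
  {ω₁,ω₂,ω₄}  = {ω₁,ω₂} ∪ {ω₂,ω₄}
  [9 total]
Step 2. New:
  {ω₃}  = ᶜ of {ω₁,ω₂,ω₄}
  {ω₁,ω₂,ω₃}  = {ω₁,ω₂} ∪ {ω₁,ω₃}
  {ω₁,ω₃,ω₄}  = {ω₃,ω₄} ∪ {ω₁,ω₃}
  [12 total]
Step 3 adds 2:
  {ω₂}  = ᶜ of {ω₁,ω₃,ω₄}
  {ω₄}  = ᶜ of {ω₁,ω₂,ω₃}
  [14 total]
Step 4 adds 2:
  {ω₁,ω₄}  = {ω₄} ∪ {ω₁}
  {ω₂,ω₃}  = {ω₃} ∪ {ω₂}
  [16 total]
Step 5: already closed under ᶜ and ∪.

|σ(ℰ)| = 16.  σ(ℰ) = { ∅, {ω₁}, {ω₂}, {ω₃}, {ω₄}, {ω₁,ω₂}, {ω₁,ω₃}, {ω₁,ω₄}, {ω₂,ω₃}, {ω₂,ω₄}, {ω₃,ω₄}, {ω₁,ω₂,ω₃}, {ω₁,ω₂,ω₄}, {ω₁,ω₃,ω₄}, {ω₂,ω₃,ω₄}, Ω }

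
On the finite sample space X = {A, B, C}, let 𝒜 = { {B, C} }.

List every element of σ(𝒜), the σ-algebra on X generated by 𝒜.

σ(𝒜) = { {}, {A}, {B, C}, X }

Derivation:
Take S₀ = 𝒜 ∪ {∅, X} = { {}, {B, C}, X }.
Step 1 adds 1:
  {A}  = {B, C}ᶜ
  (now 4)
Step 2: closed — nothing new.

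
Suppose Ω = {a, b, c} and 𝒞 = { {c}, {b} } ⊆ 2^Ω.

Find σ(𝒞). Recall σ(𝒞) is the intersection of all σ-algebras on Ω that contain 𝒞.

|σ(𝒞)| = 8.  σ(𝒞) = { {}, {a}, {b}, {c}, {a,b}, {a,c}, {b,c}, Ω }

Trace:
Start: 𝒞 ∪ {∅, Ω} = { {}, {b}, {c}, Ω }.
Round 1 (3 new):
  {a,b}  = {c}ᶜ
  {a,c}  = {b}ᶜ
  {b,c}  = {c} ∪ {b}
  |family| = 7
Round 2: 1 new —
  {a}  = {b,c}ᶜ
  |family| = 8
Round 3 adds nothing — fixpoint reached.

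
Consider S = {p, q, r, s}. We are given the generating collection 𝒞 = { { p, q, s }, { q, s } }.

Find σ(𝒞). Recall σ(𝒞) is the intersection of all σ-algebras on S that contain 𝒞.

σ(𝒞) = { ∅, { p }, { r }, { p, r }, { q, s }, { p, q, s }, { q, r, s }, S }

Derivation:
Begin from { ∅, { q, s }, { p, q, s }, S } (that is, 𝒞 plus ∅ and S).
Iteration 1 adds 2:
  { r }  = complement { p, q, s }
  { p, r }  = complement { q, s }
  |family| = 6
Iteration 2: 1 new —
  { q, r, s }  = { r } ∪ { q, s }
  |family| = 7
Iteration 3. New:
  { p }  = complement { q, r, s }
  |family| = 8
Iteration 4: already closed under ᶜ and ∪.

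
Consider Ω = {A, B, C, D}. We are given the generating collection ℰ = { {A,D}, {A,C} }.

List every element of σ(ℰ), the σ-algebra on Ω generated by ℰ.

Answer: σ(ℰ) = { {}, {A}, {B}, {C}, {D}, {A,B}, {A,C}, {A,D}, {B,C}, {B,D}, {C,D}, {A,B,C}, {A,B,D}, {A,C,D}, {B,C,D}, Ω }

Derivation:
Take S₀ = ℰ ∪ {∅, Ω} = { {}, {A,C}, {A,D}, Ω }.
Iteration 1. New:
  {B,C}  = {A,D}ᶜ
  {B,D}  = {A,C}ᶜ
  {A,C,D}  = {A,C} ∪ {A,D}
  [7 total]
Iteration 2: 4 new —
  {B}  = {A,C,D}ᶜ
  {A,B,C}  = {B,C} ∪ {A,C}
  {A,B,D}  = {A,D} ∪ {B,D}
  {B,C,D}  = {B,C} ∪ {B,D}
  [11 total]
Iteration 3 (3 new):
  {A}  = {B,C,D}ᶜ
  {C}  = {A,B,D}ᶜ
  {D}  = {A,B,C}ᶜ
  [14 total]
Iteration 4. New:
  {A,B}  = {B} ∪ {A}
  {C,D}  = {C} ∪ {D}
  [16 total]
After Iteration 5 the family is unchanged; done.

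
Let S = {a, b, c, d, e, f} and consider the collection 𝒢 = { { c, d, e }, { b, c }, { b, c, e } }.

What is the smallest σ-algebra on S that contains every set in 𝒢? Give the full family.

Take S₀ = 𝒢 ∪ {∅, S} = { {  }, { b, c }, { b, c, e }, { c, d, e }, S }.
Iteration 1 adds 4:
  { a, b, f }  = S∖{ c, d, e }
  { a, d, f }  = S∖{ b, c, e }
  { a, d, e, f }  = S∖{ b, c }
  { b, c, d, e }  = { c, d, e } ∪ { b, c, e }
  |family| = 9
Iteration 2. New:
  { a, f }  = S∖{ b, c, d, e }
  { a, b, c, f }  = { b, c } ∪ { a, b, f }
  { a, b, d, f }  = { a, d, f } ∪ { a, b, f }
  { a, b, c, d, f }  = { a, d, f } ∪ { b, c }
  { a, b, c, e, f }  = { b, c, e } ∪ { a, b, f }
  { a, b, d, e, f }  = { a, d, e, f } ∪ { a, b, f }
  { a, c, d, e, f }  = { c, d, e } ∪ { a, d, e, f }
  |family| = 16
Iteration 3. New:
  { b }  = S∖{ a, c, d, e, f }
  { c }  = S∖{ a, b, d, e, f }
  { d }  = S∖{ a, b, c, e, f }
  { e }  = S∖{ a, b, c, d, f }
  { c, e }  = S∖{ a, b, d, f }
  { d, e }  = S∖{ a, b, c, f }
  |family| = 22
Iteration 4. New:
  { b, d }  = { b } ∪ { d }
  { b, e }  = { b } ∪ { e }
  { c, d }  = { c } ∪ { d }
  { a, c, f }  = { a, f } ∪ { c }
  { a, e, f }  = { a, f } ∪ { e }
  { b, c, d }  = { b, c } ∪ { d }
  { b, d, e }  = { b } ∪ { d, e }
  { a, b, e, f }  = { e } ∪ { a, b, f }
  { a, c, d, f }  = { a, d, f } ∪ { c }
  { a, c, e, f }  = { a, f } ∪ { c, e }
  |family| = 32
Iteration 5: already closed under ᶜ and ∪.

Hence σ(𝒢) has 32 members: { {  }, { b }, { c }, { d }, { e }, { a, f }, { b, c }, { b, d }, { b, e }, { c, d }, { c, e }, { d, e }, { a, b, f }, { a, c, f }, { a, d, f }, { a, e, f }, { b, c, d }, { b, c, e }, { b, d, e }, { c, d, e }, { a, b, c, f }, { a, b, d, f }, { a, b, e, f }, { a, c, d, f }, { a, c, e, f }, { a, d, e, f }, { b, c, d, e }, { a, b, c, d, f }, { a, b, c, e, f }, { a, b, d, e, f }, { a, c, d, e, f }, S }.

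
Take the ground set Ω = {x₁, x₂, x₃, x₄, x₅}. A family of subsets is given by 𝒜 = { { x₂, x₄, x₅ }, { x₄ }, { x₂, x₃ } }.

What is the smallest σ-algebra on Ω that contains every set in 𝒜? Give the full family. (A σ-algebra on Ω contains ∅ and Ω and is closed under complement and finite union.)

|σ(𝒜)| = 32.  σ(𝒜) = { ∅, { x₁ }, { x₂ }, { x₃ }, { x₄ }, { x₅ }, { x₁, x₂ }, { x₁, x₃ }, { x₁, x₄ }, { x₁, x₅ }, { x₂, x₃ }, { x₂, x₄ }, { x₂, x₅ }, { x₃, x₄ }, { x₃, x₅ }, { x₄, x₅ }, { x₁, x₂, x₃ }, { x₁, x₂, x₄ }, { x₁, x₂, x₅ }, { x₁, x₃, x₄ }, { x₁, x₃, x₅ }, { x₁, x₄, x₅ }, { x₂, x₃, x₄ }, { x₂, x₃, x₅ }, { x₂, x₄, x₅ }, { x₃, x₄, x₅ }, { x₁, x₂, x₃, x₄ }, { x₁, x₂, x₃, x₅ }, { x₁, x₂, x₄, x₅ }, { x₁, x₃, x₄, x₅ }, { x₂, x₃, x₄, x₅ }, Ω }

Working:
Begin from { ∅, { x₄ }, { x₂, x₃ }, { x₂, x₄, x₅ }, Ω } (that is, 𝒜 plus ∅ and Ω).
Iteration 1 adds 5:
  { x₁, x₃ }  = { x₂, x₄, x₅ }ᶜ
  { x₁, x₄, x₅ }  = { x₂, x₃ }ᶜ
  { x₂, x₃, x₄ }  = { x₂, x₃ } ∪ { x₄ }
  { x₁, x₂, x₃, x₅ }  = { x₄ }ᶜ
  { x₂, x₃, x₄, x₅ }  = { x₂, x₃ } ∪ { x₂, x₄, x₅ }
  |family| = 10
Iteration 2: 7 new —
  { x₁ }  = { x₂, x₃, x₄, x₅ }ᶜ
  { x₁, x₅ }  = { x₂, x₃, x₄ }ᶜ
  { x₁, x₂, x₃ }  = { x₂, x₃ } ∪ { x₁, x₃ }
  { x₁, x₃, x₄ }  = { x₁, x₃ } ∪ { x₄ }
  { x₁, x₂, x₃, x₄ }  = { x₂, x₃, x₄ } ∪ { x₁, x₃ }
  { x₁, x₂, x₄, x₅ }  = { x₁, x₄, x₅ } ∪ { x₂, x₄, x₅ }
  { x₁, x₃, x₄, x₅ }  = { x₁, x₄, x₅ } ∪ { x₁, x₃ }
  |family| = 17
Iteration 3 (7 new):
  { x₂ }  = { x₁, x₃, x₄, x₅ }ᶜ
  { x₃ }  = { x₁, x₂, x₄, x₅ }ᶜ
  { x₅ }  = { x₁, x₂, x₃, x₄ }ᶜ
  { x₁, x₄ }  = { x₄ } ∪ { x₁ }
  { x₂, x₅ }  = { x₁, x₃, x₄ }ᶜ
  { x₄, x₅ }  = { x₁, x₂, x₃ }ᶜ
  { x₁, x₃, x₅ }  = { x₁, x₃ } ∪ { x₁, x₅ }
  |family| = 24
Iteration 4 (8 new):
  { x₁, x₂ }  = { x₂ } ∪ { x₁ }
  { x₂, x₄ }  = { x₁, x₃, x₅ }ᶜ
  { x₃, x₄ }  = { x₃ } ∪ { x₄ }
  { x₃, x₅ }  = { x₅ } ∪ { x₃ }
  { x₁, x₂, x₄ }  = { x₂ } ∪ { x₁, x₄ }
  { x₁, x₂, x₅ }  = { x₂, x₅ } ∪ { x₁, x₅ }
  { x₂, x₃, x₅ }  = { x₁, x₄ }ᶜ
  { x₃, x₄, x₅ }  = { x₄, x₅ } ∪ { x₃ }
  |family| = 32
Iteration 5: closed — nothing new.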